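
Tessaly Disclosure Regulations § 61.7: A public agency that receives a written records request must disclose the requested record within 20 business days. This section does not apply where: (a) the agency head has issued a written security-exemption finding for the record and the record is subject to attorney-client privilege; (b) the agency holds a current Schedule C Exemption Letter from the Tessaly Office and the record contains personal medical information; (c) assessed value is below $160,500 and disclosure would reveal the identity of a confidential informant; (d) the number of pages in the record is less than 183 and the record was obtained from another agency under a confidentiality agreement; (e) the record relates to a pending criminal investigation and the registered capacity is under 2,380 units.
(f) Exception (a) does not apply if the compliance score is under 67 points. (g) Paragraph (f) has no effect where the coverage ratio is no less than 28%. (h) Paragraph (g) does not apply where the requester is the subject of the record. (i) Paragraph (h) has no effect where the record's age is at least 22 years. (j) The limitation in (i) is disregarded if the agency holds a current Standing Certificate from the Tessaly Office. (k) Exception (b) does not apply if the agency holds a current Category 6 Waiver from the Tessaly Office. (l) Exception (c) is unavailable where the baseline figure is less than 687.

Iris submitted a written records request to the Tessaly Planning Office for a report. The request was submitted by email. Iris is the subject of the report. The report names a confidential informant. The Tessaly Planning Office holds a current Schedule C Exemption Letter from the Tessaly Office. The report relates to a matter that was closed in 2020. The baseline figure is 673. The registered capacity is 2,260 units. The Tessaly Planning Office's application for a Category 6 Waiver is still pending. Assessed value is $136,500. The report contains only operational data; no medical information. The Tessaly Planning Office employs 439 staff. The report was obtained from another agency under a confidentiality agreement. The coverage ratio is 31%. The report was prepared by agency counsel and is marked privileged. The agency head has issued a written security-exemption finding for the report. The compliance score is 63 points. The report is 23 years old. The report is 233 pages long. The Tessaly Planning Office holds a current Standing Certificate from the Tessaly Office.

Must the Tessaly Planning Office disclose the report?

All of (a)'s requirements are met (a written security-exemption finding has been issued; the report is privileged). However, paragraphs (f)–(j) must be considered: (f) operates against (a): the compliance score is 63 points, under the 67 points limit. (g) would limit (f) — the coverage ratio is 31%, meeting the 28% threshold — but (h) sets (g) aside: (h) operates against (g): Iris is the subject of the report. (i) operates (the record's age is 23 years, meeting the 22 years threshold), but yields to (j): (j) operates against (i): a current Standing Certificate is held. Exception (a) does not apply.
Exception (b) does not apply: the report contains only operational data.
All of (c)'s requirements are met (assessed value is $136,500, below the $160,500 limit; the report names a confidential informant). However, paragraph (l) must be considered: (l) operates — the baseline figure is 673, less than the 687 limit. So (c) is unavailable.
Exception (d) requires that the number of pages in the record is less than 183; but the number of pages in the record is 233, not less than 183, so (d) is unavailable.
Exception (e) fails — the report relates to a closed matter.
No exception applies. The general rule governs.

Yes — the Tessaly Planning Office must disclose the report.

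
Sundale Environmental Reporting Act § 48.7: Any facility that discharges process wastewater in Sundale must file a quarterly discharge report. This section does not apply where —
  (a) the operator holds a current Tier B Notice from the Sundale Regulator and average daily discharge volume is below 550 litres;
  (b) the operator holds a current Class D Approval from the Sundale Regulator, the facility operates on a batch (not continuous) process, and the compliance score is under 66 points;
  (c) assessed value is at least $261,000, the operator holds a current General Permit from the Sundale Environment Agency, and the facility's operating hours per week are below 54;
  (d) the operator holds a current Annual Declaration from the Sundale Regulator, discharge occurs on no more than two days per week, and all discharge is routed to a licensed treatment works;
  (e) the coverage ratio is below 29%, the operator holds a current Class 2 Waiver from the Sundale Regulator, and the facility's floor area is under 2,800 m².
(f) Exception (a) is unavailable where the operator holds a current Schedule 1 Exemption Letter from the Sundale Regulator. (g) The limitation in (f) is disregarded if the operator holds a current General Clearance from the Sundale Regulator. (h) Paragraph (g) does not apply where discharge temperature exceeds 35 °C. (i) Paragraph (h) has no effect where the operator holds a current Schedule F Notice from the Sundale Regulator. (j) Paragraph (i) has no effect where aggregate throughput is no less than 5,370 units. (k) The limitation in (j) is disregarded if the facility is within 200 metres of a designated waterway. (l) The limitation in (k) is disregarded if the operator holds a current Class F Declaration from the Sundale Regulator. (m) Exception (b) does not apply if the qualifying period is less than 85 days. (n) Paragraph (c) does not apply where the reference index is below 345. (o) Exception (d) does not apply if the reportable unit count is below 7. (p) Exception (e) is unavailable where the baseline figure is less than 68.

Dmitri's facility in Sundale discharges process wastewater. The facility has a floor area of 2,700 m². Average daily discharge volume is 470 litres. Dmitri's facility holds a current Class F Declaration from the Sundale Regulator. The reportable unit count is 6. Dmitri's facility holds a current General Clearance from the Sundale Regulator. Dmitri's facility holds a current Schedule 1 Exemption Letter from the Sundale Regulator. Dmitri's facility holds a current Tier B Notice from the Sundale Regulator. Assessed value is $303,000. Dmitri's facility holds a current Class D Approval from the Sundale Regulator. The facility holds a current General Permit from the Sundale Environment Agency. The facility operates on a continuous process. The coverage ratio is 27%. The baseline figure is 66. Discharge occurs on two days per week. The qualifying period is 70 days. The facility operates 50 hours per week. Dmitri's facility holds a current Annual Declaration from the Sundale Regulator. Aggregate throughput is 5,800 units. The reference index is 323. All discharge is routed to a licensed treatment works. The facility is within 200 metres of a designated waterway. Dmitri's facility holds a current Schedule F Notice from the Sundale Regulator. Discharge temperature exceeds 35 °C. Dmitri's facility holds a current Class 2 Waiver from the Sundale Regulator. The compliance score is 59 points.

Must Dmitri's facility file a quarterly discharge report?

Exception (a)'s conditions are all satisfied: a current Tier B Notice is held; average daily discharge volume is 470 litres, below the 550 litres limit. Turning to paragraphs (f)–(l): (f) is engaged — a current Schedule 1 Exemption Letter is held. (g) is triggered (a current General Clearance is held), but is set aside by (h): (h) applies — discharge temperature exceeds 35 °C. (i) operates (a current Schedule F Notice is held), but is set aside by (j): (j) operates against (i): aggregate throughput is 5,800 units, meeting the 5,370 units threshold. (k) would limit (j) — the facility is within 200 m of a designated waterway — but (l) sets (k) aside: (l) operates against (k): a current Class F Declaration is held. (a) is therefore removed.
Exception (b) requires that the facility operates on a batch (not continuous) process; but the facility operates on a continuous process, so (b) is unavailable.
All of (c)'s requirements are met (assessed value is $303,000, meeting the $261,000 threshold; a current General Permit is held; the facility's operating hours per week are 50, below the 54 limit). But applying paragraph (n): (n) applies — the reference index is 323, below the 345 limit. So (c) is unavailable.
Exception (d)'s conditions are all satisfied: a current Annual Declaration is held; discharge occurs on no more than two days per week; discharge is routed to a licensed treatment works. But: (o) operates against (d): the reportable unit count is 6, below the 7 limit. (d) is therefore removed.
Exception (e)'s conditions are all satisfied: the coverage ratio is 27%, below the 29% limit; a current Class 2 Waiver is held; the facility's floor area is 2,700 m², under the 2,800 m² limit. However, paragraph (p) must be considered: (p) is triggered — the baseline figure is 66, less than the 68 limit. So (e) is unavailable.
No exception is made out. Dmitri's facility falls within the general rule.

Yes — Dmitri's facility must file a quarterly discharge report.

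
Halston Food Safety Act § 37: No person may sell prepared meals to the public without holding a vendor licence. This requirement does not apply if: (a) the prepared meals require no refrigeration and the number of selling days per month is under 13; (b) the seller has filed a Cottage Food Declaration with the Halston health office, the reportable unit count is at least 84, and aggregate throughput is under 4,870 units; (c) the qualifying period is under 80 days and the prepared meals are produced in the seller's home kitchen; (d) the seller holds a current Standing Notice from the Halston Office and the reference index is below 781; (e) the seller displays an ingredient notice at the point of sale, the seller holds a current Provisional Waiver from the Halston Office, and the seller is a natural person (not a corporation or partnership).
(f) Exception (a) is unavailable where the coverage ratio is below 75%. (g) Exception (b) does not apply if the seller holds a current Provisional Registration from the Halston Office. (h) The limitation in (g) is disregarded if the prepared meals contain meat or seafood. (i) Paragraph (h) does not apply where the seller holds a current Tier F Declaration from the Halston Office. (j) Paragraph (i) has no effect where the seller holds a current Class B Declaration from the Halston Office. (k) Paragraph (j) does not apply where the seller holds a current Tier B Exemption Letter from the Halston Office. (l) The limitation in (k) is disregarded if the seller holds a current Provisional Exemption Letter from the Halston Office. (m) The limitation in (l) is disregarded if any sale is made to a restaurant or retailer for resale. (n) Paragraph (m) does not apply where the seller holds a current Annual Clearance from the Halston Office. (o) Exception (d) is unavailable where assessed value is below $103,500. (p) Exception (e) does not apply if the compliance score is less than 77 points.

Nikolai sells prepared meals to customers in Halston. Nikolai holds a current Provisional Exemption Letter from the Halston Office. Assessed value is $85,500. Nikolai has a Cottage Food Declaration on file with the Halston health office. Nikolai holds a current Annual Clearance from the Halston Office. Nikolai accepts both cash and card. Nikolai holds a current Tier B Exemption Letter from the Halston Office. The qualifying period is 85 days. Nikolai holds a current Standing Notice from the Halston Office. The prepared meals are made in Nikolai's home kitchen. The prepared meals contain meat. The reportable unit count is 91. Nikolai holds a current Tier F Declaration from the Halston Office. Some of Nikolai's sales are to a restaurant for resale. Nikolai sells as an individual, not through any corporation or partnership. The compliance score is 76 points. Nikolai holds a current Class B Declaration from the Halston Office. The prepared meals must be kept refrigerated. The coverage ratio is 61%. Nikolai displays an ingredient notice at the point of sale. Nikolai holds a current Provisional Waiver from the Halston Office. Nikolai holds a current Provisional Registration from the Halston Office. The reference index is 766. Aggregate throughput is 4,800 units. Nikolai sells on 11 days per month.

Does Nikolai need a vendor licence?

Exception (a) fails — the prepared meals require refrigeration.
Exception (b)'s conditions are all satisfied: a Cottage Food Declaration is on file; the reportable unit count is 91, meeting the 84 threshold; aggregate throughput is 4,800 units, under the 4,870 units limit. Applying paragraphs (g)–(n): (g) is triggered (a current Provisional Registration is held), but is overridden by (h): (h) operates against (g): the prepared meals contain meat. (i) would limit (h) — a current Tier F Declaration is held — but (j) sets (i) aside: (j) operates against (i): a current Class B Declaration is held. (k) would limit (j) — a current Tier B Exemption Letter is held — but (l) sets (k) aside: (l) operates against (k): a current Provisional Exemption Letter is held. (m) would limit (l) — some sales are to a restaurant for resale — but (n) sets (m) aside: (n) is engaged — a current Annual Clearance is held. So (b) applies.
Exception (c) requires that the qualifying period is under 80 days; but the qualifying period is 85 days, not under 80 days, so (c) is unavailable.
Exception (d) is satisfied on its face — a current Standing Notice is held; the reference index is 766, below the 781 limit. However, paragraph (o) must be considered: (o) is engaged — assessed value is $85,500, below the $103,500 limit. (d) is therefore removed.
Exception (e): an ingredient notice is displayed; a current Provisional Waiver is held; the seller is a natural person — every condition holds. However, paragraph (p) must be considered: (p) operates against (e): the compliance score is 76 points, less than the 77 points limit. Exception (e) does not apply.

No — exception (b) applies; Nikolai is not required to hold a vendor licence.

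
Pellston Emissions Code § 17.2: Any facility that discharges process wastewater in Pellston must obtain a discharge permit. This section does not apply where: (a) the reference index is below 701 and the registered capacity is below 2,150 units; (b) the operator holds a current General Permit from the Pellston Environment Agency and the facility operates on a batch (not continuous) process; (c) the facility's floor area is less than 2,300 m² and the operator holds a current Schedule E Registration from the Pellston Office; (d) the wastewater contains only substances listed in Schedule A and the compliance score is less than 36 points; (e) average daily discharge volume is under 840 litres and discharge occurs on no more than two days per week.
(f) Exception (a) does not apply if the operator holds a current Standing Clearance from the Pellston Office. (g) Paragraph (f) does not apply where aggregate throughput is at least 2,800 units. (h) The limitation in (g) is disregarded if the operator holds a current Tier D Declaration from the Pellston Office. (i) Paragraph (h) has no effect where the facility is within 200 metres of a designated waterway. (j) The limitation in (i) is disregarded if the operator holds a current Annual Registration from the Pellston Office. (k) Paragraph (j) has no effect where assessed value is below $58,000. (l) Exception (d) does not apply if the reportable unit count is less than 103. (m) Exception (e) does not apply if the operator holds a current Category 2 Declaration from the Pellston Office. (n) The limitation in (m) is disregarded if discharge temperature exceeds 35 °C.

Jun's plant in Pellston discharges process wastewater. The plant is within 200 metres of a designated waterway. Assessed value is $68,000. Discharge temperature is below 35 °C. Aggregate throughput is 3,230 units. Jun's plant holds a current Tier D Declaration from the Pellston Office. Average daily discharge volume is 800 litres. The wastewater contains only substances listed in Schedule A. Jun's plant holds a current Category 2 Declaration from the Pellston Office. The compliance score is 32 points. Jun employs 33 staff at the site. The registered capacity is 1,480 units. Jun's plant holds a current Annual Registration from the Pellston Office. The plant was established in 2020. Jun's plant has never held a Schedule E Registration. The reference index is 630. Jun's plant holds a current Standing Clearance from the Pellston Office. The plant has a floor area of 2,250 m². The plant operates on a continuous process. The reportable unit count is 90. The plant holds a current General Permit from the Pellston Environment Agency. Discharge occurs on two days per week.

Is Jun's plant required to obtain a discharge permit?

Yes — Jun's plant must obtain a discharge permit.

Exception (a) is satisfied on its face — the reference index is 630, below the 701 limit; the registered capacity is 1,480 units, below the 2,150 units limit. But applying paragraphs (f)–(k): (f) operates — a current Standing Clearance is held. (g) applies (aggregate throughput is 3,230 units, meeting the 2,800 units threshold), but is itself disapplied by (h): (h) operates against (g): a current Tier D Declaration is held. (i) would limit (h) — the plant is within 200 m of a designated waterway — but (j) sets (i) aside: (j) operates against (i): a current Annual Registration is held. (k), which would lift (j), is not triggered — assessed value is $68,000, not below $58,000. So (a) is unavailable.
Exception (b) requires that the facility operates on a batch (not continuous) process; but the facility operates on a continuous process, so (b) is unavailable.
Exception (c) fails — there is no Schedule E Registration in force.
Exception (d)'s conditions are all satisfied: the wastewater is Schedule-A-only; the compliance score is 32 points, less than the 36 points limit. However, paragraph (l) must be considered: (l) applies — the reportable unit count is 90, less than the 103 limit. (d) is therefore removed.
All of (e)'s requirements are met (average daily discharge volume is 800 litres, under the 840 litres limit; discharge occurs on no more than two days per week). Turning to paragraphs (m)–(n): (m) operates against (e): a current Category 2 Declaration is held. (n) does not operate here (discharge temperature is below 35 °C), so (m) stands. So (e) is unavailable.
None of the exceptions is available; § 17.2 applies in full.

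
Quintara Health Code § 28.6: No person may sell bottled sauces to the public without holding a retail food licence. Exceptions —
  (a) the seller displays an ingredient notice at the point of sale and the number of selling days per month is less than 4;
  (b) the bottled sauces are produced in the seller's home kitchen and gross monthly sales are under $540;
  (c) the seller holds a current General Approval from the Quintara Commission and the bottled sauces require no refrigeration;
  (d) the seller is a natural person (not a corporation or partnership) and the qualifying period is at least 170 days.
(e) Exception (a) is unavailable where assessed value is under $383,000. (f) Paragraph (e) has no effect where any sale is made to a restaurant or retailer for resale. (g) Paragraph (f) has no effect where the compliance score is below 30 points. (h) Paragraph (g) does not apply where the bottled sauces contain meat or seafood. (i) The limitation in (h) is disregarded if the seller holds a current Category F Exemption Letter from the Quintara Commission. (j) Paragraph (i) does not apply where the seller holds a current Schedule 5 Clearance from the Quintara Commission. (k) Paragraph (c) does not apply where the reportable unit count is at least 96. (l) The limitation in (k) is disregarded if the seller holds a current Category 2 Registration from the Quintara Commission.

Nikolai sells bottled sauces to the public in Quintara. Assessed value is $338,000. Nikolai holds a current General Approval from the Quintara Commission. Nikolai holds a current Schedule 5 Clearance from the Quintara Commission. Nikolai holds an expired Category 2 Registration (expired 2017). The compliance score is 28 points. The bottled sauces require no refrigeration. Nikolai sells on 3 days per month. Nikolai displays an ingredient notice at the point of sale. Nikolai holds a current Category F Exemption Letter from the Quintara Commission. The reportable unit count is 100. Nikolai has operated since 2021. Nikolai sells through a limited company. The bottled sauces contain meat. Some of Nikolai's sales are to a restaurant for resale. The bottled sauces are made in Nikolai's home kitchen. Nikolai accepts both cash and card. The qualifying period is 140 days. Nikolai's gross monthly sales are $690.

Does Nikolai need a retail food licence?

Exception (a)'s conditions are all satisfied: an ingredient notice is displayed; the number of selling days per month is 3, less than the 4 limit. Applying paragraphs (e)–(j): (e) would limit (a) — assessed value is $338,000, under the $383,000 limit — but (f) sets (e) aside: (f) operates against (e): some sales are to a restaurant for resale. (g) would limit (f) — the compliance score is 28 points, below the 30 points limit — but (h) sets (g) aside: (h) is engaged — the bottled sauces contain meat. (i) applies (a current Category F Exemption Letter is held), but is displaced by (j): (j) is triggered — a current Schedule 5 Clearance is held. Exception (a) stands.
Exception (b) does not apply: gross monthly sales are $690, not under $540.
Exception (c): a current General Approval is held; the bottled sauces are shelf-stable — every condition holds. But applying paragraphs (k)–(l): (k) is triggered — the reportable unit count is 100, meeting the 96 threshold. (l) is inapplicable (no current Category 2 Registration is held), so (k) stands. (c) is therefore removed.
Exception (d) requires that the seller is a natural person (not a corporation or partnership); but the seller operates through a limited company, so (d) is unavailable.

No — exception (a) applies; Nikolai is not required to hold a retail food licence.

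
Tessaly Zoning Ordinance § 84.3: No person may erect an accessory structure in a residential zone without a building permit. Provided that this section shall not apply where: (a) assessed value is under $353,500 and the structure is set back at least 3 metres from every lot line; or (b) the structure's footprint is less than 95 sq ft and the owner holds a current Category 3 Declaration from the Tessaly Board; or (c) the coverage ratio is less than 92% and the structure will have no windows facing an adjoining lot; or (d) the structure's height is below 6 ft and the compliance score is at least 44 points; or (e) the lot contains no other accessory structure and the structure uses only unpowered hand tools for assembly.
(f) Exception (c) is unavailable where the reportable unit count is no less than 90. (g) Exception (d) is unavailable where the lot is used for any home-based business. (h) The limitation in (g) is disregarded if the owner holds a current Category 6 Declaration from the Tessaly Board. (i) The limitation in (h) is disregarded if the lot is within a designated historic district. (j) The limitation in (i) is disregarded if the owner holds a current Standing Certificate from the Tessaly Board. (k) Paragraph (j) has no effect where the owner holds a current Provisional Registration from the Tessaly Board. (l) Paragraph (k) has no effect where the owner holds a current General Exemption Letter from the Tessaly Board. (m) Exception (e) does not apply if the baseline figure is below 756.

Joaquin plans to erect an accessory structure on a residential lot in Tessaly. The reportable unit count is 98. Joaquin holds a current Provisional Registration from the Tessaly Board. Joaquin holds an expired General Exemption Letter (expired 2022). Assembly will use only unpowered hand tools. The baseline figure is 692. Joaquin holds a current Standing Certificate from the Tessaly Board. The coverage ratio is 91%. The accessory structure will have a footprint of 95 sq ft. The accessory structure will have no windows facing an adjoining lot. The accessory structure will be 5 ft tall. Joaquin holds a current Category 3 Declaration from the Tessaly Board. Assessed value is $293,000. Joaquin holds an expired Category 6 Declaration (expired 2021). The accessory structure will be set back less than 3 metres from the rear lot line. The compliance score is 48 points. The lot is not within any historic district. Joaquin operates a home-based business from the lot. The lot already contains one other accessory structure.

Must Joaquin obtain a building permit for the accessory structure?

Yes — Joaquin must obtain a building permit.

Exception (a) requires that the structure is set back at least 3 metres from every lot line; but the rear setback is under 3 m, so (a) is unavailable.
Exception (b) does not apply: the structure's footprint is 95 sq ft, not less than 95 sq ft.
Exception (c): the coverage ratio is 91%, less than the 92% limit; no windows face an adjoining lot — every condition holds. But applying paragraph (f): (f) operates — the reportable unit count is 98, meeting the 90 threshold. (c) is therefore removed.
Exception (d)'s conditions are all satisfied: the structure's height is 5 ft, below the 6 ft limit; the compliance score is 48 points, meeting the 44 points threshold. But: (g) operates — a home-based business operates on the lot. (h) is not triggered (there is no Category 6 Declaration in force), so (g) stands. So (d) is unavailable.
Exception (e) fails — the lot already has another accessory structure.
No exception displaces § 84.3.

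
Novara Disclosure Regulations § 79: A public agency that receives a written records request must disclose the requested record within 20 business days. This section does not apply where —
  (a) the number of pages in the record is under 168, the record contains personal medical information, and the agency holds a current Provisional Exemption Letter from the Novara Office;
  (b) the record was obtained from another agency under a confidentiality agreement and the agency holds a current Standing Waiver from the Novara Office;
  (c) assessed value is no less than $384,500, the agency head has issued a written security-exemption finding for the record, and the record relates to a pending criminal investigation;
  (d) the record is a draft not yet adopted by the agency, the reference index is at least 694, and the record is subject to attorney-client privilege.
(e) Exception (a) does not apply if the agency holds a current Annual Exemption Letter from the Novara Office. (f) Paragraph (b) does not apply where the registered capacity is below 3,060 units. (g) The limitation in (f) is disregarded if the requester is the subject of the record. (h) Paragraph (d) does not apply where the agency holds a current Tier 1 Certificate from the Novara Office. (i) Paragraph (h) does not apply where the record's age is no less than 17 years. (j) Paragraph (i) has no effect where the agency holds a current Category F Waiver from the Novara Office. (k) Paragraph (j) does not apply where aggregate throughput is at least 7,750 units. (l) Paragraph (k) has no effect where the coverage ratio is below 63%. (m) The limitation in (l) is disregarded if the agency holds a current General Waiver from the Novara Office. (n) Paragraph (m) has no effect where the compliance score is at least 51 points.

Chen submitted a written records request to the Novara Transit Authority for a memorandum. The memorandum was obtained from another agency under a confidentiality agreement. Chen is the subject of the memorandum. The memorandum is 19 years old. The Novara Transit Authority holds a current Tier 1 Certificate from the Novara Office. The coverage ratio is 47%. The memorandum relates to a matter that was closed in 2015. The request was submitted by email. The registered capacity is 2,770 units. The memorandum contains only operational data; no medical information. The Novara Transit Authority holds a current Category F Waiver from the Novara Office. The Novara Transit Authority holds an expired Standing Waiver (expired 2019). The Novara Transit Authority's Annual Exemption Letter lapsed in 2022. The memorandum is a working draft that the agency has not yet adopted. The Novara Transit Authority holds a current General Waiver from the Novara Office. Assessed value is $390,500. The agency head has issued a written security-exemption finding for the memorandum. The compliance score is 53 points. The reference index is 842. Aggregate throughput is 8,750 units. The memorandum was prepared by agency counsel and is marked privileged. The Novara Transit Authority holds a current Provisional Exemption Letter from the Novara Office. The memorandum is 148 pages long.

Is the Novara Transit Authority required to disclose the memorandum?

Yes — the Novara Transit Authority must disclose the memorandum.

Exception (a) requires that the record contains personal medical information; but the memorandum contains only operational data, so (a) is unavailable.
Exception (b) requires that the agency holds a current Standing Waiver from the Novara Office; but the Standing Waiver is not current, so (b) is unavailable.
Exception (c) requires that the record relates to a pending criminal investigation; but the memorandum relates to a closed matter, so (c) is unavailable.
Exception (d)'s conditions are all satisfied: the memorandum is an unadopted draft; the reference index is 842, meeting the 694 threshold; the memorandum is privileged. Turning to paragraphs (h)–(n): (h) operates against (d): a current Tier 1 Certificate is held. (i) applies (the record's age is 19 years, meeting the 17 years threshold), but is overridden by (j): (j) operates against (i): a current Category F Waiver is held. (k) is triggered (aggregate throughput is 8,750 units, meeting the 7,750 units threshold), but is displaced by (l): (l) operates against (k): the coverage ratio is 47%, below the 63% limit. (m) is triggered (a current General Waiver is held), but is itself disapplied by (n): (n) operates against (m): the compliance score is 53 points, meeting the 51 points threshold. So (d) is unavailable.
No exception applies. The general rule governs.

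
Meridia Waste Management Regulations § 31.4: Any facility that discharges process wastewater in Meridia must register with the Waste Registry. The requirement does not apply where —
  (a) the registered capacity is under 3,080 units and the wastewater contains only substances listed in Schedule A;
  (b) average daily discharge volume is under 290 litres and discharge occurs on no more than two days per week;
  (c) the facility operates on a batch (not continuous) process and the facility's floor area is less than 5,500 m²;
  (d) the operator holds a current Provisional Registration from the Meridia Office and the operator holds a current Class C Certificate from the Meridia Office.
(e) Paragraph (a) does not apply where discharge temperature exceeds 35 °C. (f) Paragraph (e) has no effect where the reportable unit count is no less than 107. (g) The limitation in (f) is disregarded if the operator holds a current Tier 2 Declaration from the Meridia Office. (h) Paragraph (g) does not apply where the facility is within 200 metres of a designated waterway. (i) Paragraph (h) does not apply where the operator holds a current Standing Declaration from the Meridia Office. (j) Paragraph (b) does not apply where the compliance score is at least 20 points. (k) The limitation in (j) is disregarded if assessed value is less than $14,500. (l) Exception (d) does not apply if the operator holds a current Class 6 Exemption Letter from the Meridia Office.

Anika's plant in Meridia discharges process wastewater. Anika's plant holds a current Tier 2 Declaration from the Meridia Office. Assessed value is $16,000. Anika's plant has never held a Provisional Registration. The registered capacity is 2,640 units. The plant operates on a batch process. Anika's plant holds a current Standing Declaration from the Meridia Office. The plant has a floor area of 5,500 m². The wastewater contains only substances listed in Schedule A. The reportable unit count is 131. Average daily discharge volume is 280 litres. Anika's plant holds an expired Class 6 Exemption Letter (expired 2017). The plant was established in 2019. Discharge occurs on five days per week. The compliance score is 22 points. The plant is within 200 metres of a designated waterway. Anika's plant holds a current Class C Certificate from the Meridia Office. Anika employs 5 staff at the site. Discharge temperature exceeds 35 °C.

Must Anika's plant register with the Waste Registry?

Yes — Anika's plant must register with the Waste Registry.

Exception (a): the registered capacity is 2,640 units, under the 3,080 units limit; the wastewater is Schedule-A-only — every condition holds. But applying paragraphs (e)–(i): (e) operates against (a): discharge temperature exceeds 35 °C. (f) would limit (e) — the reportable unit count is 131, meeting the 107 threshold — but (g) sets (f) aside: (g) operates against (f): a current Tier 2 Declaration is held. (h) is engaged (the plant is within 200 m of a designated waterway), but yields to (i): (i) is triggered — a current Standing Declaration is held. Exception (a) does not apply.
Exception (b) fails — discharge occurs on five days per week.
Exception (c) requires that the facility's floor area is less than 5,500 m²; but the facility's floor area is 5,500 m², not less than 5,500 m², so (c) is unavailable.
Exception (d) fails — no current Provisional Registration is held.
No exception displaces § 31.4.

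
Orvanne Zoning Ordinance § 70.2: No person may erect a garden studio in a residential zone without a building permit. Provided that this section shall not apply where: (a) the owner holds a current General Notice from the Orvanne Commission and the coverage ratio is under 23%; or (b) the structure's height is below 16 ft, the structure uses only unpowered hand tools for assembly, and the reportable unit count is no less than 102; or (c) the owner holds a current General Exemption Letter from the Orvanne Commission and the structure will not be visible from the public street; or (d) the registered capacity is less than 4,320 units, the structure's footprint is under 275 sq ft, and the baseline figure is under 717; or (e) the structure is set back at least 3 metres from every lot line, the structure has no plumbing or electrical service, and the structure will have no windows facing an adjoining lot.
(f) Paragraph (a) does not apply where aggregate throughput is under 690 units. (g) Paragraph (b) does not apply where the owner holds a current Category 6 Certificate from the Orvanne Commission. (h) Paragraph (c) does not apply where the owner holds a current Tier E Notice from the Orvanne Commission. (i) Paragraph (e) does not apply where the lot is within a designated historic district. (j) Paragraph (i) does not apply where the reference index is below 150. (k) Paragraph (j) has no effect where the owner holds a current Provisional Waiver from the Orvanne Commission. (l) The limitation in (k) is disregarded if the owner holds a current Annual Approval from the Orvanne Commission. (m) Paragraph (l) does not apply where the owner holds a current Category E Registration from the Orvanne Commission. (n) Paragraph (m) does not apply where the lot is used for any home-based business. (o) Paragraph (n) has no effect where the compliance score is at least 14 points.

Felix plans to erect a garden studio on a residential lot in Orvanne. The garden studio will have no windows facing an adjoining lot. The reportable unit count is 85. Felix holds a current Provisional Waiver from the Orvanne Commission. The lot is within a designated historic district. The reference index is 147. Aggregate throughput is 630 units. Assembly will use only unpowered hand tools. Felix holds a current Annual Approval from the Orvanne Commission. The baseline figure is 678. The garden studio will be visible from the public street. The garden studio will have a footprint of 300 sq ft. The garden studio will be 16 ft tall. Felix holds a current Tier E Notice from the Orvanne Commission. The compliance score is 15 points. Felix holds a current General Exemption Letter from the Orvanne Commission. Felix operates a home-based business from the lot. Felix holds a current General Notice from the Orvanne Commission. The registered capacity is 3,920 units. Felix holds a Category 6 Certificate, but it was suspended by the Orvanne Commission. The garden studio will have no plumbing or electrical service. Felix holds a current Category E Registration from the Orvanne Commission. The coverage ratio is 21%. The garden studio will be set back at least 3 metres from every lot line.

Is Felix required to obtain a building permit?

Yes — Felix must obtain a building permit.

Exception (a): a current General Notice is held; the coverage ratio is 21%, under the 23% limit — every condition holds. However, paragraph (f) must be considered: (f) is engaged — aggregate throughput is 630 units, under the 690 units limit. So (a) is unavailable.
Exception (b) fails — the structure's height is 16 ft, not below 16 ft.
Exception (c) requires that the structure will not be visible from the public street; but the structure will be visible from the street, so (c) is unavailable.
Exception (d) fails — the structure's footprint is 300 sq ft, not under 275 sq ft.
Exception (e)'s conditions are all satisfied: the setback is at least 3 m on every side; there is no plumbing or electrical service; no windows face an adjoining lot. But: (i) operates — the lot is in a historic district. (j) would limit (i) — the reference index is 147, below the 150 limit — but (k) sets (j) aside: (k) operates against (j): a current Provisional Waiver is held. (l) applies (a current Annual Approval is held), but is itself disapplied by (m): (m) operates against (l): a current Category E Registration is held. (n) is triggered (a home-based business operates on the lot), but is overridden by (o): (o) applies — the compliance score is 15 points, meeting the 14 points threshold. (e) is therefore removed.
Every exception is unavailable, so the rule governs.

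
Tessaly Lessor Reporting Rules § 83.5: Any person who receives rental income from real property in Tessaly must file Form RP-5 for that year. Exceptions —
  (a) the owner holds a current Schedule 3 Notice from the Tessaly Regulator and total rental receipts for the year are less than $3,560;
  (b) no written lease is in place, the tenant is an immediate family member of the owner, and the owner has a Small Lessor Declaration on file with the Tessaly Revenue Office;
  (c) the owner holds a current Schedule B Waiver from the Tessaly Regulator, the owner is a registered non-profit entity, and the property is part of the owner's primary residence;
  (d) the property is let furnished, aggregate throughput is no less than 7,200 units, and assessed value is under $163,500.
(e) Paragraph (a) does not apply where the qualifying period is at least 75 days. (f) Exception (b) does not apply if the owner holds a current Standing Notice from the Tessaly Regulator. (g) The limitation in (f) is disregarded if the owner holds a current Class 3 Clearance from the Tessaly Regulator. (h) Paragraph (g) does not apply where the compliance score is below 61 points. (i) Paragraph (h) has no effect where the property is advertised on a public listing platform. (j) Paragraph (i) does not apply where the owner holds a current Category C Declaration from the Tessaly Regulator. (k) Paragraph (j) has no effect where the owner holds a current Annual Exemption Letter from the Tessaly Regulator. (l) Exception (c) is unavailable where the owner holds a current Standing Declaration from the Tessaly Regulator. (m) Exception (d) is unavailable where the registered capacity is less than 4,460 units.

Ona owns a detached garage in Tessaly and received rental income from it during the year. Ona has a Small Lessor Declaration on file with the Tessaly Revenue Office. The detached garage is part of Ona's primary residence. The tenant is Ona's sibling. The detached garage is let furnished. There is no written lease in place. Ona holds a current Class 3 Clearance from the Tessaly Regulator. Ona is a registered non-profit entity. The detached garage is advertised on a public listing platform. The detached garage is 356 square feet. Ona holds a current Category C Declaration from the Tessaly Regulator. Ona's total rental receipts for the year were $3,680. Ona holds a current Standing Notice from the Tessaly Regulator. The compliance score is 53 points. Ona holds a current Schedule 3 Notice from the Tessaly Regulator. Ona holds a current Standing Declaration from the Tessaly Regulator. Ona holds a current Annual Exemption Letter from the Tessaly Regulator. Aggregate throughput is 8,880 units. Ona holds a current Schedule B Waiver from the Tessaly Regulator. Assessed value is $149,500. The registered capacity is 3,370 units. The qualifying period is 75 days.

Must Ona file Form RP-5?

Exception (a) does not apply: total rental receipts for the year are $3,680, not less than $3,560.
All of (b)'s requirements are met (there is no written lease; the tenant is an immediate family member; a Small Lessor Declaration is on file). As to paragraphs (f)–(k): (f) is engaged (a current Standing Notice is held), but is displaced by (g): (g) is triggered — a current Class 3 Clearance is held. (h) is engaged (the compliance score is 53 points, below the 61 points limit), but yields to (i): (i) operates against (h): the property is publicly advertised. (j) applies (a current Category C Declaration is held), but yields to (k): (k) operates — a current Annual Exemption Letter is held. (b) remains available.
Exception (c)'s conditions are all satisfied: a current Schedule B Waiver is held; Ona is a registered non-profit; the detached garage is part of the primary residence. But: (l) is triggered — a current Standing Declaration is held. So (c) is unavailable.
Exception (d)'s conditions are all satisfied: the property is let furnished; aggregate throughput is 8,880 units, meeting the 7,200 units threshold; assessed value is $149,500, under the $163,500 limit. Turning to paragraph (m): (m) applies — the registered capacity is 3,370 units, less than the 4,460 units limit. Exception (d) does not apply.

No — exception (b) applies; Ona is not required to file Form RP-5.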